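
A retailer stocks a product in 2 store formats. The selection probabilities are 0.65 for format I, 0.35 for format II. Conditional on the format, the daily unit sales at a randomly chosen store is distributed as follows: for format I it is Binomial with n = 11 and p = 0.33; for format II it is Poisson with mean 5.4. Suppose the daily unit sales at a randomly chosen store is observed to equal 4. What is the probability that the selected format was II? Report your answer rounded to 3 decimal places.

Likelihoods P(X=4 | ·): I: 0.237188; II: 0.16002.
Posterior ∝ prior × likelihood. Numerator for II: 0.35·0.16002 = 0.0560069.
Normalizing constant: 0.65·0.237188 + 0.35·0.16002 = 0.210179.
P(II | observation) = 0.0560069 / 0.210179 = 0.266472.

0.266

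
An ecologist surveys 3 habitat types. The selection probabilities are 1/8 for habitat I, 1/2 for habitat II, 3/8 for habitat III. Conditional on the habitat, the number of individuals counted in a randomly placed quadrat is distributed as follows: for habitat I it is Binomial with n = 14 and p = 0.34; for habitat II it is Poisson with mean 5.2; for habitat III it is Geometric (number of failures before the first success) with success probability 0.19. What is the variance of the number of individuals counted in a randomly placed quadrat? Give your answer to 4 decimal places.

Per component, I: μ=4.76, E[X²]=25.7992; II: μ=5.2, E[X²]=32.24; III: μ=4.26316, E[X²]=40.6122.
E[X] = 0.125·4.76 + 0.5·5.2 + 0.375·4.26316 = 4.79368.
E[X²] = 0.125·25.7992 + 0.5·32.24 + 0.375·40.6122 = 34.5745.
Var(X) = E[X²] − (E[X])² = 34.5745 − 22.9794 = 11.5951.

11.5951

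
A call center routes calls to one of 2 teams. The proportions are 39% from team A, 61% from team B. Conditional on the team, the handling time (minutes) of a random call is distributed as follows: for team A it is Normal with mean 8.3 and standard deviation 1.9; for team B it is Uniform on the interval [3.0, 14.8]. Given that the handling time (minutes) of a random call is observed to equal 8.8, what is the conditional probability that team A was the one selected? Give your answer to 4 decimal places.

0.6048

Likelihoods f(8.8 | ·): A: 0.202824; B: 0.0847458.
Posterior ∝ prior × likelihood. Numerator for A: 0.39·0.202824 = 0.0791012.
Normalizing constant: 0.39·0.202824 + 0.61·0.0847458 = 0.130796.
P(A | observation) = 0.0791012 / 0.130796 = 0.604767.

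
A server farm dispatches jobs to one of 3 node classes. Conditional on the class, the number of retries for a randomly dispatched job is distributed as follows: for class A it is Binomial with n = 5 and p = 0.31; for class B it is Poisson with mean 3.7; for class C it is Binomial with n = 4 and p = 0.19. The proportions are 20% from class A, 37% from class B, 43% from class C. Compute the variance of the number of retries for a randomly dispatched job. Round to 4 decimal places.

3.6185

Per component, A: μ=1.55, E[X²]=3.472; B: μ=3.7, E[X²]=17.39; C: μ=0.76, E[X²]=1.1932.
E[X] = 0.2·1.55 + 0.37·3.7 + 0.43·0.76 = 2.0058.
E[X²] = 0.2·3.472 + 0.37·17.39 + 0.43·1.1932 = 7.64178.
Var(X) = E[X²] − (E[X])² = 7.64178 − 4.02323 = 3.61854.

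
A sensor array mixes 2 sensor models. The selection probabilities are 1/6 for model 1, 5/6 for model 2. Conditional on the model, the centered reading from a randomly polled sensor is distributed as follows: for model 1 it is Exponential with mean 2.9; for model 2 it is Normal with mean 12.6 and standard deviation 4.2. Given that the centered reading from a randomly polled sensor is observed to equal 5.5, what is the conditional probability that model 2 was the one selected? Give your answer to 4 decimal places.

Likelihoods f(5.5 | ·): 1: 0.0517535; 2: 0.0227571.
Posterior ∝ prior × likelihood. Numerator for 2: 0.833333·0.0227571 = 0.0189643.
Normalizing constant: 0.166667·0.0517535 + 0.833333·0.0227571 = 0.0275898.
P(2 | observation) = 0.0189643 / 0.0275898 = 0.687364.

0.6874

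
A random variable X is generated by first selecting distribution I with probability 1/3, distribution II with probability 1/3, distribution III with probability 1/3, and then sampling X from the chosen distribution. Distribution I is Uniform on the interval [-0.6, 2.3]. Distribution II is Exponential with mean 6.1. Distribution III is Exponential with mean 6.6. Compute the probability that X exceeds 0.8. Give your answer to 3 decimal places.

Conditional on each component, P(X > 0.8): I: 0.517241; II: 0.877088; III: 0.885846.
By total probability, P(X > 0.8) = 0.333333·0.517241 + 0.333333·0.877088 + 0.333333·0.885846 = 0.760059.

0.760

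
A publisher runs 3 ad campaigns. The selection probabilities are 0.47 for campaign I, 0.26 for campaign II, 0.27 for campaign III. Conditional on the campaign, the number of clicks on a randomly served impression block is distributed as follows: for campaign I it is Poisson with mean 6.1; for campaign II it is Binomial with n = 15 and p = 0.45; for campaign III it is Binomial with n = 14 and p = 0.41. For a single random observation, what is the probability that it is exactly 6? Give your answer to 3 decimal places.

0.182

Conditional on each campaign, P(X = 6): I: 0.160491; II: 0.191401; III: 0.209447.
By total probability, P(X = 6) = 0.47·0.160491 + 0.26·0.191401 + 0.27·0.209447 = 0.181746.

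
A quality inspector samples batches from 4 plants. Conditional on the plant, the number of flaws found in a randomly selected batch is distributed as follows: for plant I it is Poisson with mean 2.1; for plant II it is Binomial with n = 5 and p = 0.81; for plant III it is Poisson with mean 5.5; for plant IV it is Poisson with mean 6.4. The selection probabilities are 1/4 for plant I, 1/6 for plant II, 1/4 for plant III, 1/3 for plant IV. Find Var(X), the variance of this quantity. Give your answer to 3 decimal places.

Per component, I: μ=2.1, E[X²]=6.51; II: μ=4.05, E[X²]=17.172; III: μ=5.5, E[X²]=35.75; IV: μ=6.4, E[X²]=47.36.
E[X] = 0.25·2.1 + 0.166667·4.05 + 0.25·5.5 + 0.333333·6.4 = 4.70833.
E[X²] = 0.25·6.51 + 0.166667·17.172 + 0.25·35.75 + 0.333333·47.36 = 29.2137.
Var(X) = E[X²] − (E[X])² = 29.2137 − 22.1684 = 7.04526.

7.045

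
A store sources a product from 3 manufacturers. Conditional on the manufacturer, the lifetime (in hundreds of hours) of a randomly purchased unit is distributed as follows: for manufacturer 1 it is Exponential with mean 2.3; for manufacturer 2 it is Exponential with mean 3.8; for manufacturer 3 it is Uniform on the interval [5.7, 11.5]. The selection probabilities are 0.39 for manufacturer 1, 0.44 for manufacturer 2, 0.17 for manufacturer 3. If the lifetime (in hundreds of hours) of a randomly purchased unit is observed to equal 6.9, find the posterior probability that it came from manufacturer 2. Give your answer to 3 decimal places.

0.333

Likelihoods f(6.9 | ·): 1: 0.0216466; 2: 0.0428183; 3: 0.172414.
Posterior ∝ prior × likelihood. Numerator for 2: 0.44·0.0428183 = 0.01884.
Normalizing constant: 0.39·0.0216466 + 0.44·0.0428183 + 0.17·0.172414 = 0.0565925.
P(2 | observation) = 0.01884 / 0.0565925 = 0.332907.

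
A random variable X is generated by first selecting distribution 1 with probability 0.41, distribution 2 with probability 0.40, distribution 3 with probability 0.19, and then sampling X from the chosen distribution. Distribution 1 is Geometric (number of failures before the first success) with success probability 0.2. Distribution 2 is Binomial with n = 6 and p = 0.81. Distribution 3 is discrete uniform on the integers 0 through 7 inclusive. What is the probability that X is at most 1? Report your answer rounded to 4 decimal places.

Conditional on each component, P(X ≤ 1): 1: 0.36; 2: 0.00125043; 3: 0.25.
By total probability, P(X ≤ 1) = 0.41·0.36 + 0.4·0.00125043 + 0.19·0.25 = 0.1956.

0.1956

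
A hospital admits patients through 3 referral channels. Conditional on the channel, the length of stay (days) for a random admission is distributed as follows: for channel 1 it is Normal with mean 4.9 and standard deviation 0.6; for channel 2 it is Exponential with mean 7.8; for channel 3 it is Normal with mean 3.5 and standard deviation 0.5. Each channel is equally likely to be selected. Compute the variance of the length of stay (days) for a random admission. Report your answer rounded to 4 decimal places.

23.6900

Per component, 1: μ=4.9, E[X²]=24.37; 2: μ=7.8, E[X²]=121.68; 3: μ=3.5, E[X²]=12.5.
E[X] = 0.333333·4.9 + 0.333333·7.8 + 0.333333·3.5 = 5.4.
E[X²] = 0.333333·24.37 + 0.333333·121.68 + 0.333333·12.5 = 52.85.
Var(X) = E[X²] − (E[X])² = 52.85 − 29.16 = 23.69.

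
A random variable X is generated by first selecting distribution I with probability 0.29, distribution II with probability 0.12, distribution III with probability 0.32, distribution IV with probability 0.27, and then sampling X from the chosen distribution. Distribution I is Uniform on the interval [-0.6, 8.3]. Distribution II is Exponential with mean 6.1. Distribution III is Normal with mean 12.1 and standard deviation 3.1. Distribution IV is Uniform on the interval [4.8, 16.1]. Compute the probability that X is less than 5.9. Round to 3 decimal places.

Conditional on each component, P(X < 5.9): I: 0.730337; II: 0.619859; III: 0.0227501; IV: 0.0973451.
By total probability, P(X < 5.9) = 0.29·0.730337 + 0.12·0.619859 + 0.32·0.0227501 + 0.27·0.0973451 = 0.319744.

0.320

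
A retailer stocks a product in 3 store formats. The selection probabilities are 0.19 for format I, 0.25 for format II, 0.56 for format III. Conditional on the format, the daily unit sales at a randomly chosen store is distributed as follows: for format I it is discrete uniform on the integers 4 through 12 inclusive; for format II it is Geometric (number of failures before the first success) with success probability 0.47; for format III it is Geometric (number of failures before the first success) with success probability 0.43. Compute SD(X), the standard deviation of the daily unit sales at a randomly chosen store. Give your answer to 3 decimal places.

3.253

Per component, I: μ=8, E[X²]=70.6667; II: μ=1.12766, E[X²]=3.67089; III: μ=1.32558, E[X²]=4.83991.
E[X] = 0.19·8 + 0.25·1.12766 + 0.56·1.32558 = 2.54424.
E[X²] = 0.19·70.6667 + 0.25·3.67089 + 0.56·4.83991 = 17.0547.
Var(X) = E[X²] − (E[X])² = 17.0547 − 6.47316 = 10.5816.
SD(X) = √10.5816 = 3.25293.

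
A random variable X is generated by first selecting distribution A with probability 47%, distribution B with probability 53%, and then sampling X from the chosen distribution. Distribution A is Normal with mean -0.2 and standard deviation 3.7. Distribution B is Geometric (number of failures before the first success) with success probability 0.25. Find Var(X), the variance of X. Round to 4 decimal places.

15.3451

Per component, A: μ=-0.2, E[X²]=13.73; B: μ=3, E[X²]=21.
E[X] = 0.47·-0.2 + 0.53·3 = 1.496.
E[X²] = 0.47·13.73 + 0.53·21 = 17.5831.
Var(X) = E[X²] − (E[X])² = 17.5831 − 2.23802 = 15.3451.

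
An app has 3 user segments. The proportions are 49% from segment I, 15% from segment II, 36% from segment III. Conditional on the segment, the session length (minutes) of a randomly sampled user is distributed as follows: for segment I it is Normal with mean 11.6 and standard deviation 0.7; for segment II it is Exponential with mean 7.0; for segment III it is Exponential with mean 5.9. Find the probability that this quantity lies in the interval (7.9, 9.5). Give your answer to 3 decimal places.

0.033

Conditional on each segment, P(7.9 < X < 9.5): I: 0.00134984; II: 0.0660999; III: 0.0622584.
By total probability, P(7.9 < X < 9.5) = 0.49·0.00134984 + 0.15·0.0660999 + 0.36·0.0622584 = 0.0329894.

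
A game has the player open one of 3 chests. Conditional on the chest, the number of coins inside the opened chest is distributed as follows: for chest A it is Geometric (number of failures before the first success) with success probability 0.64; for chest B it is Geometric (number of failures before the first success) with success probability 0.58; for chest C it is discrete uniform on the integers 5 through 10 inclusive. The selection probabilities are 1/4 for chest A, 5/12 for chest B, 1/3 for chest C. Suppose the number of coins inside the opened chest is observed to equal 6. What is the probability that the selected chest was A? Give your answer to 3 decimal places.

Likelihoods P(X=6 | ·): A: 0.00139314; B: 0.00318364; C: 0.166667.
Posterior ∝ prior × likelihood. Numerator for A: 0.25·0.00139314 = 0.000348285.
Normalizing constant: 0.25·0.00139314 + 0.416667·0.00318364 + 0.333333·0.166667 = 0.0572304.
P(A | observation) = 0.000348285 / 0.0572304 = 0.00608567.

0.006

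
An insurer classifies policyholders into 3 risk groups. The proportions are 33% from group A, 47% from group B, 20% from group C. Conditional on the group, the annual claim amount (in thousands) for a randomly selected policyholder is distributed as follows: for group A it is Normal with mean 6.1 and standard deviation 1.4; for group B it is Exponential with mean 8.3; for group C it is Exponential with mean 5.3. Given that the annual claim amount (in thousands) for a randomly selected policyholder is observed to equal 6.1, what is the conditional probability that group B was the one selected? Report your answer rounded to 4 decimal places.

Likelihoods f(6.1 | ·): A: 0.284959; B: 0.0577752; C: 0.0596865.
Posterior ∝ prior × likelihood. Numerator for B: 0.47·0.0577752 = 0.0271544.
Normalizing constant: 0.33·0.284959 + 0.47·0.0577752 + 0.2·0.0596865 = 0.133128.
P(B | observation) = 0.0271544 / 0.133128 = 0.203972.

0.2040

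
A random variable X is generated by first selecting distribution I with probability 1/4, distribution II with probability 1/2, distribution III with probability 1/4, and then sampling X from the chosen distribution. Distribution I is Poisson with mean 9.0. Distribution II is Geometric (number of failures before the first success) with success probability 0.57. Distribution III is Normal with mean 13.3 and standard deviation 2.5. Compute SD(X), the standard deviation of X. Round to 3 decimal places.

5.814

Per component, I: μ=9, E[X²]=90; II: μ=0.754386, E[X²]=1.89258; III: μ=13.3, E[X²]=183.14.
E[X] = 0.25·9 + 0.5·0.754386 + 0.25·13.3 = 5.95219.
E[X²] = 0.25·90 + 0.5·1.89258 + 0.25·183.14 = 69.2313.
Var(X) = E[X²] − (E[X])² = 69.2313 − 35.4286 = 33.8027.
SD(X) = √33.8027 = 5.81401.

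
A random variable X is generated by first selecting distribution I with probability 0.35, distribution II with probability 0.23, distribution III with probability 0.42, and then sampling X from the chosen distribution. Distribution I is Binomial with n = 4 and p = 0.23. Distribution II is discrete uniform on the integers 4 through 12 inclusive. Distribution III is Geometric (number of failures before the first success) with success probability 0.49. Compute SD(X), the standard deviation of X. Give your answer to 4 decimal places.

3.3748

Per component, I: μ=0.92, E[X²]=1.5548; II: μ=8, E[X²]=70.6667; III: μ=1.04082, E[X²]=3.20741.
E[X] = 0.35·0.92 + 0.23·8 + 0.42·1.04082 = 2.59914.
E[X²] = 0.35·1.5548 + 0.23·70.6667 + 0.42·3.20741 = 18.1446.
Var(X) = E[X²] − (E[X])² = 18.1446 − 6.75554 = 11.3891.
SD(X) = √11.3891 = 3.37477.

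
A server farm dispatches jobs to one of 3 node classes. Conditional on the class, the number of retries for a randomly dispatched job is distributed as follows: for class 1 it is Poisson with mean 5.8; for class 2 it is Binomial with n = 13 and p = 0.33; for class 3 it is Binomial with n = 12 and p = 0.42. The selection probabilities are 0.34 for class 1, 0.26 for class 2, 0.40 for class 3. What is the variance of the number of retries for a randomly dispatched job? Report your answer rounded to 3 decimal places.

4.227

Per component, 1: μ=5.8, E[X²]=39.44; 2: μ=4.29, E[X²]=21.2784; 3: μ=5.04, E[X²]=28.3248.
E[X] = 0.34·5.8 + 0.26·4.29 + 0.4·5.04 = 5.1034.
E[X²] = 0.34·39.44 + 0.26·21.2784 + 0.4·28.3248 = 30.2719.
Var(X) = E[X²] − (E[X])² = 30.2719 − 26.0447 = 4.22721.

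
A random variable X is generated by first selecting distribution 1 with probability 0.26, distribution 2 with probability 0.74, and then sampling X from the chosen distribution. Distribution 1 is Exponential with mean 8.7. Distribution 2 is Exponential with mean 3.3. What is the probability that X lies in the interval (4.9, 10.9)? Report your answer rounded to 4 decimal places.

0.2142

Conditional on each component, P(4.9 < X < 10.9): 1: 0.283691; 2: 0.189765.
By total probability, P(4.9 < X < 10.9) = 0.26·0.283691 + 0.74·0.189765 = 0.214186.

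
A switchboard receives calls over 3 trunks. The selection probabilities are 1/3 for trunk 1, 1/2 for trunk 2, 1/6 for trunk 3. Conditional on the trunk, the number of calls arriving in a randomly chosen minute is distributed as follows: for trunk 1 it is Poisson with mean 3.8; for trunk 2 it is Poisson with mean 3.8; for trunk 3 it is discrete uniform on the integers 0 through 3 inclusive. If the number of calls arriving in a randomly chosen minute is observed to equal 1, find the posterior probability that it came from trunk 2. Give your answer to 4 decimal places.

0.3778

Likelihoods P(X=1 | ·): 1: 0.0850089; 2: 0.0850089; 3: 0.25.
Posterior ∝ prior × likelihood. Numerator for 2: 0.5·0.0850089 = 0.0425045.
Normalizing constant: 0.333333·0.0850089 + 0.5·0.0850089 + 0.166667·0.25 = 0.112507.
P(2 | observation) = 0.0425045 / 0.112507 = 0.377792.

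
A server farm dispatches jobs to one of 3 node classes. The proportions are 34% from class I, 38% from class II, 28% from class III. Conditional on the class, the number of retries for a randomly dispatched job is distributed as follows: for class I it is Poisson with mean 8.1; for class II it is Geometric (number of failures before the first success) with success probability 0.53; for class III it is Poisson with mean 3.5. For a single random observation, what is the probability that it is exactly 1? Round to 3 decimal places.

0.125

Conditional on each class, P(X = 1): I: 0.00245867; II: 0.2491; III: 0.105691.
By total probability, P(X = 1) = 0.34·0.00245867 + 0.38·0.2491 + 0.28·0.105691 = 0.125087.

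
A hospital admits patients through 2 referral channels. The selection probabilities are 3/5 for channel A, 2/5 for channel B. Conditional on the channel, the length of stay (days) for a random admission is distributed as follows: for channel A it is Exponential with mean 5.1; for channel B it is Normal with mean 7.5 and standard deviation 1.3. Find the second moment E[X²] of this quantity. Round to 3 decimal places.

54.388

For each component E[X²] = Var + (mean)², giving A: 52.02; B: 57.94.
Overall E[X²] = 0.6·52.02 + 0.4·57.94 = 54.388.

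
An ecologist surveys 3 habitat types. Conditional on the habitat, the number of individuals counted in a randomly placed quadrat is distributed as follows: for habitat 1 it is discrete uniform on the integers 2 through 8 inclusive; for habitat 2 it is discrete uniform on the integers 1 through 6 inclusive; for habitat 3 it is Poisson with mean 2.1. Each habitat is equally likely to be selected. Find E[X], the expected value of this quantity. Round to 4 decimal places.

3.5333

Component means — 1: 5; 2: 3.5; 3: 2.1.
E[X] = 0.333333·5 + 0.333333·3.5 + 0.333333·2.1 = 3.53333.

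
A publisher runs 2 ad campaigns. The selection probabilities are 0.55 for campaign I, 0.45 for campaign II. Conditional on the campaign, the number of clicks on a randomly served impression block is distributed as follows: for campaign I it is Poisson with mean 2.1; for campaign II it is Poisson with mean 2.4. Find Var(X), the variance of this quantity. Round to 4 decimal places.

Per component, I: μ=2.1, E[X²]=6.51; II: μ=2.4, E[X²]=8.16.
E[X] = 0.55·2.1 + 0.45·2.4 = 2.235.
E[X²] = 0.55·6.51 + 0.45·8.16 = 7.2525.
Var(X) = E[X²] − (E[X])² = 7.2525 − 4.99523 = 2.25727.

2.2573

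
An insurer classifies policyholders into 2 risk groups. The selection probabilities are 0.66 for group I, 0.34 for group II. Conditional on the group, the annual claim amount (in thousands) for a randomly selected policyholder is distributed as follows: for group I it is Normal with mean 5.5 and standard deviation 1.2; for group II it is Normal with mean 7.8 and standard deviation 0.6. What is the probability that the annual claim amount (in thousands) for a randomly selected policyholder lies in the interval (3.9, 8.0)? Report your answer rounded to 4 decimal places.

0.8019

Conditional on each group, P(3.9 < X < 8.0): I: 0.890178; II: 0.630559.
By total probability, P(3.9 < X < 8.0) = 0.66·0.890178 + 0.34·0.630559 = 0.801908.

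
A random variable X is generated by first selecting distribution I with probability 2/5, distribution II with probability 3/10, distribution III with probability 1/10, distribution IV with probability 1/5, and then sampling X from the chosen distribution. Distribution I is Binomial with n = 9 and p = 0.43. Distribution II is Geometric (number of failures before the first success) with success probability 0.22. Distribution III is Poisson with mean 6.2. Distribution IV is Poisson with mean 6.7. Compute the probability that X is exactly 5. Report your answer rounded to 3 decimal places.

Conditional on each component, P(X = 5): I: 0.195529; II: 0.0635178; III: 0.154936; IV: 0.13849.
By total probability, P(X = 5) = 0.4·0.195529 + 0.3·0.0635178 + 0.1·0.154936 + 0.2·0.13849 = 0.140459.

0.140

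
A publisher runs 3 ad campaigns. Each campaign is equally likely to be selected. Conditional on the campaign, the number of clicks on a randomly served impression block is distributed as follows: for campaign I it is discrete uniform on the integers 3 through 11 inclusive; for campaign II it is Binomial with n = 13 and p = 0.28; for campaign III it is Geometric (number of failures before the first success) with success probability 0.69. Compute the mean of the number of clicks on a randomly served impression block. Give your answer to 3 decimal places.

3.696

Component means — I: 7; II: 3.64; III: 0.449275.
E[X] = 0.333333·7 + 0.333333·3.64 + 0.333333·0.449275 = 3.69643.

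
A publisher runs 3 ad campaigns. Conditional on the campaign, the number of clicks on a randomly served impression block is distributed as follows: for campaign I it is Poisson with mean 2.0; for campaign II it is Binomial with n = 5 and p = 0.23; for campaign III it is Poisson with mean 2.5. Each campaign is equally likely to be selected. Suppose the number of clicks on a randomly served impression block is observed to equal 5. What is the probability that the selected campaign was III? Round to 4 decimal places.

0.6452

Likelihoods P(X=5 | ·): I: 0.0360894; II: 0.000643634; III: 0.0668009.
Posterior ∝ prior × likelihood. Numerator for III: 0.333333·0.0668009 = 0.022267.
Normalizing constant: 0.333333·0.0360894 + 0.333333·0.000643634 + 0.333333·0.0668009 = 0.0345113.
P(III | observation) = 0.022267 / 0.0345113 = 0.645208.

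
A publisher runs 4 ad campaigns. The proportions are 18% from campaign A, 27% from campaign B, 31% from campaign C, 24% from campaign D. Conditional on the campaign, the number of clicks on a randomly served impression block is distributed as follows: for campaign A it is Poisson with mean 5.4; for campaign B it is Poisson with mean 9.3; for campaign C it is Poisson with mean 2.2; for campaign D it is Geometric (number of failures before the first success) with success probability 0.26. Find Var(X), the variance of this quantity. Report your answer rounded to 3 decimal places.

15.334

Per component, A: μ=5.4, E[X²]=34.56; B: μ=9.3, E[X²]=95.79; C: μ=2.2, E[X²]=7.04; D: μ=2.84615, E[X²]=19.0473.
E[X] = 0.18·5.4 + 0.27·9.3 + 0.31·2.2 + 0.24·2.84615 = 4.84808.
E[X²] = 0.18·34.56 + 0.27·95.79 + 0.31·7.04 + 0.24·19.0473 = 38.8379.
Var(X) = E[X²] − (E[X])² = 38.8379 − 23.5038 = 15.334.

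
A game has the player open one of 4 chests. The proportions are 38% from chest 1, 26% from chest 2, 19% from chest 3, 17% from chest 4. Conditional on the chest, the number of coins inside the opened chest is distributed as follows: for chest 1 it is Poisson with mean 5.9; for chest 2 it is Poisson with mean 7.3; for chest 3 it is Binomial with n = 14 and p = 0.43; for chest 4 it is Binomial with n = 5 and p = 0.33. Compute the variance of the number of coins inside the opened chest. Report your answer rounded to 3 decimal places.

8.450

Per component, 1: μ=5.9, E[X²]=40.71; 2: μ=7.3, E[X²]=60.59; 3: μ=6.02, E[X²]=39.6718; 4: μ=1.65, E[X²]=3.828.
E[X] = 0.38·5.9 + 0.26·7.3 + 0.19·6.02 + 0.17·1.65 = 5.5643.
E[X²] = 0.38·40.71 + 0.26·60.59 + 0.19·39.6718 + 0.17·3.828 = 39.4116.
Var(X) = E[X²] − (E[X])² = 39.4116 − 30.9614 = 8.45017.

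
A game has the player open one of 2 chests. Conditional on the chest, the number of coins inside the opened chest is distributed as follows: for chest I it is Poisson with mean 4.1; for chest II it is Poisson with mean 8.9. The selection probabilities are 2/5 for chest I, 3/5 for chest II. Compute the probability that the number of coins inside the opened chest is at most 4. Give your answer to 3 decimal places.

0.279

Conditional on each chest, P(X ≤ 4): I: 0.609308; II: 0.0584325.
By total probability, P(X ≤ 4) = 0.4·0.609308 + 0.6·0.0584325 = 0.278783.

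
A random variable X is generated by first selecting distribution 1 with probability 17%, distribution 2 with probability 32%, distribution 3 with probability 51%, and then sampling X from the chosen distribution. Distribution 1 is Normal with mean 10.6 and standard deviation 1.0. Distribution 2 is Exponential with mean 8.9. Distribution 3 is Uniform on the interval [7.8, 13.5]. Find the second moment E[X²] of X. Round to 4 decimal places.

129.1919

For each component E[X²] = Var + (mean)², giving 1: 113.36; 2: 158.42; 3: 116.13.
Overall E[X²] = 0.17·113.36 + 0.32·158.42 + 0.51·116.13 = 129.192.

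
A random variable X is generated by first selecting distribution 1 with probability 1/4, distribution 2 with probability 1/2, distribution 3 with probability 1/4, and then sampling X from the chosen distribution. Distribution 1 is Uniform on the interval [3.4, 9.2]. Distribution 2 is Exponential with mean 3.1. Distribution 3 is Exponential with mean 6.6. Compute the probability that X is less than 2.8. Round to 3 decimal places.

0.384

Conditional on each component, P(X < 2.8): 1: 0; 2: 0.59474; 3: 0.345735.
By total probability, P(X < 2.8) = 0.25·0 + 0.5·0.59474 + 0.25·0.345735 = 0.383804.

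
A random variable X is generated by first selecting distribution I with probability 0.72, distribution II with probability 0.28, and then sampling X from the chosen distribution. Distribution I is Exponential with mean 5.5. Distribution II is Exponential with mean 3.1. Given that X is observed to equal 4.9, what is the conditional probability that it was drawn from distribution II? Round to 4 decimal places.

0.2571

Likelihoods f(4.9 | ·): I: 0.0745968; II: 0.0664007.
Posterior ∝ prior × likelihood. Numerator for II: 0.28·0.0664007 = 0.0185922.
Normalizing constant: 0.72·0.0745968 + 0.28·0.0664007 = 0.0723019.
P(II | observation) = 0.0185922 / 0.0723019 = 0.257147.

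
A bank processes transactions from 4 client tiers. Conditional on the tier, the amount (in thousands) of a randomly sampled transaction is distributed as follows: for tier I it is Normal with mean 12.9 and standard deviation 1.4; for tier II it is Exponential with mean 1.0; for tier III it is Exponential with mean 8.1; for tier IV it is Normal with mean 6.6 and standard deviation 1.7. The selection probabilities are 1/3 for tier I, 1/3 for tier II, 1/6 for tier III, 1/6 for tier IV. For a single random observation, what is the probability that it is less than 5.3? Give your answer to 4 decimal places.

0.4487

Conditional on each tier, P(X < 5.3): I: 2.84035e-08; II: 0.995008; III: 0.480205; IV: 0.222223.
By total probability, P(X < 5.3) = 0.333333·2.84035e-08 + 0.333333·0.995008 + 0.166667·0.480205 + 0.166667·0.222223 = 0.448741.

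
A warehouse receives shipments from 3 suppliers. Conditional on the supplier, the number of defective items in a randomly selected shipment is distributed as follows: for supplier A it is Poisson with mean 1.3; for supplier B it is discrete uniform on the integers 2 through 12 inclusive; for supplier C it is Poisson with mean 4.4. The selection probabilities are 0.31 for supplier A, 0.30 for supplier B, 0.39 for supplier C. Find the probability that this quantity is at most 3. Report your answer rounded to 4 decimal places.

0.4914

Conditional on each supplier, P(X ≤ 3): A: 0.956905; B: 0.181818; C: 0.359448.
By total probability, P(X ≤ 3) = 0.31·0.956905 + 0.3·0.181818 + 0.39·0.359448 = 0.49137.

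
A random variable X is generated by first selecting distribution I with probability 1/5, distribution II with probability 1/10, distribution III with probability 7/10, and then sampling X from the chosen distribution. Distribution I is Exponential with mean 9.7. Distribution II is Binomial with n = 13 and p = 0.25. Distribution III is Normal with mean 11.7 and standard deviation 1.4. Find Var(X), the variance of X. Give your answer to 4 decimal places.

26.8240

Per component, I: μ=9.7, E[X²]=188.18; II: μ=3.25, E[X²]=13; III: μ=11.7, E[X²]=138.85.
E[X] = 0.2·9.7 + 0.1·3.25 + 0.7·11.7 = 10.455.
E[X²] = 0.2·188.18 + 0.1·13 + 0.7·138.85 = 136.131.
Var(X) = E[X²] − (E[X])² = 136.131 − 109.307 = 26.824.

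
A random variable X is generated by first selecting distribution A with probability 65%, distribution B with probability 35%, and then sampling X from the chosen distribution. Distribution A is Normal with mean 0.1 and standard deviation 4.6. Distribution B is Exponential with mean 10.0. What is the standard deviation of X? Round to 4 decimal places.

Per component, A: μ=0.1, E[X²]=21.17; B: μ=10, E[X²]=200.
E[X] = 0.65·0.1 + 0.35·10 = 3.565.
E[X²] = 0.65·21.17 + 0.35·200 = 83.7605.
Var(X) = E[X²] − (E[X])² = 83.7605 − 12.7092 = 71.0513.
SD(X) = √71.0513 = 8.42919.

8.4292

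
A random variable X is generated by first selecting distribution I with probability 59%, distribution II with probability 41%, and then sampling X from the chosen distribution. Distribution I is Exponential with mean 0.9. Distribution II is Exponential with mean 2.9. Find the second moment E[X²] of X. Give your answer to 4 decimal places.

For each component E[X²] = Var + (mean)², giving I: 1.62; II: 16.82.
Overall E[X²] = 0.59·1.62 + 0.41·16.82 = 7.852.

7.8520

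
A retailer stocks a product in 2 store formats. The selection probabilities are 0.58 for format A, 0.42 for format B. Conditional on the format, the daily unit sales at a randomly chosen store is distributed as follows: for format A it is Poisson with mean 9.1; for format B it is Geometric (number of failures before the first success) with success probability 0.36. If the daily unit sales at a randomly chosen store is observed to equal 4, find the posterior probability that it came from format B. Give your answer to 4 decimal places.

0.5782

Likelihoods P(X=4 | ·): A: 0.0319062; B: 0.060398.
Posterior ∝ prior × likelihood. Numerator for B: 0.42·0.060398 = 0.0253672.
Normalizing constant: 0.58·0.0319062 + 0.42·0.060398 = 0.0438727.
P(B | observation) = 0.0253672 / 0.0438727 = 0.578199.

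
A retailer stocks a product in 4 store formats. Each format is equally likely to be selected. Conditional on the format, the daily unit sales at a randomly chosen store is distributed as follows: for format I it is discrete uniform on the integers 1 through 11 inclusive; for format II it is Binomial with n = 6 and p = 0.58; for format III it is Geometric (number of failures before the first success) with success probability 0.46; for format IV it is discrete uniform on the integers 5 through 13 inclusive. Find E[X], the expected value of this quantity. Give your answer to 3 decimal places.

Component means — I: 6; II: 3.48; III: 1.17391; IV: 9.
E[X] = 0.25·6 + 0.25·3.48 + 0.25·1.17391 + 0.25·9 = 4.91348.

4.913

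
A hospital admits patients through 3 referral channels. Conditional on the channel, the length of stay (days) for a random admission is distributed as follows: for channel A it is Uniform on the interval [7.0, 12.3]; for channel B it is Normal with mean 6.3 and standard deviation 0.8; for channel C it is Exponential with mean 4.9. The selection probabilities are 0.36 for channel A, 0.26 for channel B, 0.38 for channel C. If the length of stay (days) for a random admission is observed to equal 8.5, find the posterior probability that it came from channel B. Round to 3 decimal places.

Likelihoods f(8.5 | ·): A: 0.188679; B: 0.011367; C: 0.0360111.
Posterior ∝ prior × likelihood. Numerator for B: 0.26·0.011367 = 0.00295541.
Normalizing constant: 0.36·0.188679 + 0.26·0.011367 + 0.38·0.0360111 = 0.0845641.
P(B | observation) = 0.00295541 / 0.0845641 = 0.0349487.

0.035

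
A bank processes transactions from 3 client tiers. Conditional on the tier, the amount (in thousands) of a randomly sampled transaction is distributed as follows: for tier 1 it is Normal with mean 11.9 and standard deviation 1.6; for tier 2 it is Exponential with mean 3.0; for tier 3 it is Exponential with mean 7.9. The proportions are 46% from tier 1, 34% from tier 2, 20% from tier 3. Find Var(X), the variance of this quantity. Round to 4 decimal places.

Per component, 1: μ=11.9, E[X²]=144.17; 2: μ=3, E[X²]=18; 3: μ=7.9, E[X²]=124.82.
E[X] = 0.46·11.9 + 0.34·3 + 0.2·7.9 = 8.074.
E[X²] = 0.46·144.17 + 0.34·18 + 0.2·124.82 = 97.4022.
Var(X) = E[X²] − (E[X])² = 97.4022 − 65.1895 = 32.2127.

32.2127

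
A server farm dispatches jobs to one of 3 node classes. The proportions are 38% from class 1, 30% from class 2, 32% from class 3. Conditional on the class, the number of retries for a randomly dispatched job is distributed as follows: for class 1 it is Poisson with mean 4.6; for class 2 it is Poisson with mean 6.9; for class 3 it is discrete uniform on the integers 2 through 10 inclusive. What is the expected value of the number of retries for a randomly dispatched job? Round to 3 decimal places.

5.738

Component means — 1: 4.6; 2: 6.9; 3: 6.
E[X] = 0.38·4.6 + 0.3·6.9 + 0.32·6 = 5.738.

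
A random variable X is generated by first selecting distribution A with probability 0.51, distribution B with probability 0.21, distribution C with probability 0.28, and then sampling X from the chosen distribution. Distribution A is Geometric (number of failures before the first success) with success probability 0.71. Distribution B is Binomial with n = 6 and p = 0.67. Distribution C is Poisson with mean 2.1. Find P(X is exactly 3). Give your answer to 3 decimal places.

Conditional on each component, P(X = 3): A: 0.0173162; B: 0.21617; C: 0.189011.
By total probability, P(X = 3) = 0.51·0.0173162 + 0.21·0.21617 + 0.28·0.189011 = 0.10715.

0.107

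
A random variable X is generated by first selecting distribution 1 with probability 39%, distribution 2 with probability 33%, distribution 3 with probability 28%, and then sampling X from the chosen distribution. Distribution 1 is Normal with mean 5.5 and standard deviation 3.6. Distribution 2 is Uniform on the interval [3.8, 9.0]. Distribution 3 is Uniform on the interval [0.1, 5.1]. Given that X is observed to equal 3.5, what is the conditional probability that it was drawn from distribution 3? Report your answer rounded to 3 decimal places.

0.602

Likelihoods f(3.5 | ·): 1: 0.0949701; 2: 0; 3: 0.2.
Posterior ∝ prior × likelihood. Numerator for 3: 0.28·0.2 = 0.056.
Normalizing constant: 0.39·0.0949701 + 0.33·0 + 0.28·0.2 = 0.0930383.
P(3 | observation) = 0.056 / 0.0930383 = 0.601902.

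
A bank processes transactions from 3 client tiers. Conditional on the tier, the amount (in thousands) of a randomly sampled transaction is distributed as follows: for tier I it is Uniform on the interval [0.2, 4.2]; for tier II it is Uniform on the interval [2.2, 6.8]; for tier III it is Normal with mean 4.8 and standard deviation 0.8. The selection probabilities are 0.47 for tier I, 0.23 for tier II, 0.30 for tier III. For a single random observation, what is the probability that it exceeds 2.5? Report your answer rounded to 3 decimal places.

Conditional on each tier, P(X > 2.5): I: 0.425; II: 0.934783; III: 0.99798.
By total probability, P(X > 2.5) = 0.47·0.425 + 0.23·0.934783 + 0.3·0.99798 = 0.714144.

0.714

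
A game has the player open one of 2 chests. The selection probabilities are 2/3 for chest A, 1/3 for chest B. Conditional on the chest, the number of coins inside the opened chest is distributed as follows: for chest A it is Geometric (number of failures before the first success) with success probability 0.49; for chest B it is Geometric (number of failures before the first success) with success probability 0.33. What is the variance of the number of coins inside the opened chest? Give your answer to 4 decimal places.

3.6845

Per component, A: μ=1.04082, E[X²]=3.20741; B: μ=2.0303, E[X²]=10.2746.
E[X] = 0.666667·1.04082 + 0.333333·2.0303 = 1.37065.
E[X²] = 0.666667·3.20741 + 0.333333·10.2746 = 5.56313.
Var(X) = E[X²] − (E[X])² = 5.56313 − 1.87867 = 3.68446.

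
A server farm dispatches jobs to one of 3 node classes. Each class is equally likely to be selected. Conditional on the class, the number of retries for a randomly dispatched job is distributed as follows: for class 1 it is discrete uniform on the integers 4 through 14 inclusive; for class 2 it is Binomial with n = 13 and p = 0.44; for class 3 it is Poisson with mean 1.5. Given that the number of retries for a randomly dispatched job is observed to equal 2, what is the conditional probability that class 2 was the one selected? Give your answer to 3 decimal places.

Likelihoods P(X=2 | ·): 1: 0; 2: 0.0256489; 3: 0.251021.
Posterior ∝ prior × likelihood. Numerator for 2: 0.333333·0.0256489 = 0.00854962.
Normalizing constant: 0.333333·0 + 0.333333·0.0256489 + 0.333333·0.251021 = 0.0922234.
P(2 | observation) = 0.00854962 / 0.0922234 = 0.0927055.

0.093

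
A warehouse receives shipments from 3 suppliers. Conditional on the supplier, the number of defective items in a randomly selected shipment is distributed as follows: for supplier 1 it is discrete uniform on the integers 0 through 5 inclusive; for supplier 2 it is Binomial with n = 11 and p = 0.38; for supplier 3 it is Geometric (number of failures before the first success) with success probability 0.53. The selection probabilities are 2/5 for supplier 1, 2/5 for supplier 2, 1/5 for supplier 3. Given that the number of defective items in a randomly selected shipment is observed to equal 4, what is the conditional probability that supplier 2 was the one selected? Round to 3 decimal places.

0.574

Likelihoods P(X=4 | ·): 1: 0.166667; 2: 0.24232; 3: 0.0258623.
Posterior ∝ prior × likelihood. Numerator for 2: 0.4·0.24232 = 0.0969282.
Normalizing constant: 0.4·0.166667 + 0.4·0.24232 + 0.2·0.0258623 = 0.168767.
P(2 | observation) = 0.0969282 / 0.168767 = 0.57433.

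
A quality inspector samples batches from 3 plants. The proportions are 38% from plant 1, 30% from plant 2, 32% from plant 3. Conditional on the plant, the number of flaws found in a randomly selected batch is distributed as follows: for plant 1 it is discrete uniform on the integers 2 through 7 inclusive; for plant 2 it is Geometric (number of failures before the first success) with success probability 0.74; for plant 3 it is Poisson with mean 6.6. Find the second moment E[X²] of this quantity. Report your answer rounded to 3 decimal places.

For each component E[X²] = Var + (mean)², giving 1: 23.1667; 2: 0.598247; 3: 50.16.
Overall E[X²] = 0.38·23.1667 + 0.3·0.598247 + 0.32·50.16 = 25.034.

25.034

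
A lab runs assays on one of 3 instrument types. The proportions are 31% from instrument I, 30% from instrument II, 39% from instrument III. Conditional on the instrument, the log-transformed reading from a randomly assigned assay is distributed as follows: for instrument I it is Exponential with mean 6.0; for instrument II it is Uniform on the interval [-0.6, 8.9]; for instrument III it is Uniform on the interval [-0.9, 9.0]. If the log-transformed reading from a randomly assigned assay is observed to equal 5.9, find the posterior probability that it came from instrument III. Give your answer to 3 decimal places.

Likelihoods f(5.9 | ·): I: 0.0623437; II: 0.105263; III: 0.10101.
Posterior ∝ prior × likelihood. Numerator for III: 0.39·0.10101 = 0.0393939.
Normalizing constant: 0.31·0.0623437 + 0.3·0.105263 + 0.39·0.10101 = 0.0902994.
P(III | observation) = 0.0393939 / 0.0902994 = 0.436259.

0.436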